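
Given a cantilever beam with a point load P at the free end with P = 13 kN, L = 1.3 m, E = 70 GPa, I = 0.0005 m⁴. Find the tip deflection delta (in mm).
Model: a cantilever beam with a point load P at the free end, so delta = (P·L^3) / (3·E·I).
Convert to SI units:
  P = 13 kN = 13000 N
  E = 70 GPa = 7 × 10¹⁰ Pa
Substitute:
  delta = (13000 × 1.3^3) / (3 × (7 × 10¹⁰) × 0.0005)
  delta = 0.000272 m
Convert: delta = 0.000272 m = 0.272 mm
Final answer: delta = 0.272 mm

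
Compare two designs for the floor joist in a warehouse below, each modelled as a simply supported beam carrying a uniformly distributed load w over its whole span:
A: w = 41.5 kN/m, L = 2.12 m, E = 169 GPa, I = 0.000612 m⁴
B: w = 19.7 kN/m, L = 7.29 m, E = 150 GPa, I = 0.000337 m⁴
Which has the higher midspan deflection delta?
Model: a simply supported beam carrying a uniformly distributed load w over its whole span, so delta = (5·w·L^4) / (384·E·I) (SI units).
  A: delta = (5 × 41500 × 2.12^4) / (384 × (1.69 × 10¹¹) × 0.000612) = 0.0001055 m = 0.1055 mm
  B: delta = (5 × 19700 × 7.29^4) / (384 × (1.5 × 10¹¹) × 0.000337) = 0.01433 m = 14.33 mm
14.33 mm > 0.1055 mm, so B is larger.
Final answer: B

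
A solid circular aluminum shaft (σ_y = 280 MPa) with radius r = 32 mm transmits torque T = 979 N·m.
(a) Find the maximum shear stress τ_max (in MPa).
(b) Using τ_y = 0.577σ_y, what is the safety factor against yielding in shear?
(a) For a solid circular shaft, τ_max = T·r/J with J = π·r^4/2, i.e. τ_max = 2·T / (π·r^3). Convert r = 32 mm = 0.032 m.
  τ_max = (2 × 979) / (π × 0.032^3) = 1.902 × 10⁷ Pa = 19.02 MPa
(b) τ_y = 0.577 × 280 = 161.56 MPa
  SF = τ_y/τ_max = 161.56 / 19.02 = 8.494
Final answer: (a) τ_max = 19.02 MPa, (b) SF = 8.494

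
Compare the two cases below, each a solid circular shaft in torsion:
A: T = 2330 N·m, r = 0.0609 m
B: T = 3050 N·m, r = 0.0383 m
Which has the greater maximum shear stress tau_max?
Model: a solid circular shaft in torsion, so tau_max = (2·T) / (π·r^3) (SI units).
  A: tau_max = (2 × 2330) / (π × 0.0609^3) = 6.567 × 10⁶ Pa = 6.567 MPa
  B: tau_max = (2 × 3050) / (π × 0.0383^3) = 3.456 × 10⁷ Pa = 34.56 MPa
34.56 MPa > 6.567 MPa, so B is larger.
Final answer: B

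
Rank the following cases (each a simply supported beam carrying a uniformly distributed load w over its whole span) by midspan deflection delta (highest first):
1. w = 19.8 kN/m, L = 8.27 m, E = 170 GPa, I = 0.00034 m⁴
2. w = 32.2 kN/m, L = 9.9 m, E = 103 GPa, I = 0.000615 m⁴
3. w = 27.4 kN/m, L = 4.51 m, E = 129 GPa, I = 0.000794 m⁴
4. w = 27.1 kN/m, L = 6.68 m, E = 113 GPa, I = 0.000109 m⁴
Model: a simply supported beam carrying a uniformly distributed load w over its whole span, so delta = (5·w·L^4) / (384·E·I) (SI units).
  Case 1: delta = (5 × 19800 × 8.27^4) / (384 × (1.7 × 10¹¹) × 0.00034) = 0.02086 m = 20.86 mm
  Case 2: delta = (5 × 32200 × 9.9^4) / (384 × (1.03 × 10¹¹) × 0.000615) = 0.06358 m = 63.58 mm
  Case 3: delta = (5 × 27400 × 4.51^4) / (384 × (1.29 × 10¹¹) × 0.000794) = 0.001441 m = 1.441 mm
  Case 4: delta = (5 × 27100 × 6.68^4) / (384 × (1.13 × 10¹¹) × 0.000109) = 0.05704 m = 57.04 mm
Ordering: 63.58 mm (case 2) > 57.04 mm (case 4) > 20.86 mm (case 1) > 1.441 mm (case 3)
Final answer: 2, 4, 1, 3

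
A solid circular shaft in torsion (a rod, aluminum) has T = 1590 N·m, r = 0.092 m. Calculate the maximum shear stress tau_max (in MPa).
Model: a solid circular shaft in torsion, so tau_max = (2·T) / (π·r^3).
Substitute:
  tau_max = (2 × 1590) / (π × 0.092^3)
  tau_max = 1.3 × 10⁶ Pa
Convert: tau_max = 1.3 × 10⁶ Pa = 1.3 MPa
Final answer: tau_max = 1.3 MPa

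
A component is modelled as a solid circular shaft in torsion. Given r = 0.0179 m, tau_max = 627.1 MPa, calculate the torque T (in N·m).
Model: a solid circular shaft in torsion, so tau_max = (2·T) / (π·r^3).
Solve for T: T = (π·tau_max·r^3) / 2.
Convert to SI units:
  tau_max = 627.1 MPa = 6.271 × 10⁸ Pa
Substitute:
  T = (π × (6.271 × 10⁸) × 0.0179^3) / 2
  T = 5650 N·m
Final answer: T = 5650 N·m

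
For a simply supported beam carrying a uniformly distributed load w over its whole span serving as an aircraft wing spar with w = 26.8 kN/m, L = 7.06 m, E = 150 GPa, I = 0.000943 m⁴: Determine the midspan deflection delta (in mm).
Model: a simply supported beam carrying a uniformly distributed load w over its whole span, so delta = (5·w·L^4) / (384·E·I).
Convert to SI units:
  w = 26.8 kN/m = 26800 N/m
  E = 150 GPa = 1.5 × 10¹¹ Pa
Substitute:
  delta = (5 × 26800 × 7.06^4) / (384 × (1.5 × 10¹¹) × 0.000943)
  delta = 0.006129 m
Convert: delta = 0.006129 m = 6.129 mm
Final answer: delta = 6.129 mm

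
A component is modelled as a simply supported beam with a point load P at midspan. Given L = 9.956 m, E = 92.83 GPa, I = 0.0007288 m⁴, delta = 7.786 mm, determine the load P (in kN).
Model: a simply supported beam with a point load P at midspan, so delta = (P·L^3) / (48·E·I).
Solve for P: P = (48·delta·E·I) / L^3.
Convert to SI units:
  E = 92.83 GPa = 9.283 × 10¹⁰ Pa
  delta = 7.786 mm = 0.007786 m
Substitute:
  P = (48 × 0.007786 × (9.283 × 10¹⁰) × 0.0007288) / 9.956^3
  P = 25620 N
Convert: P = 25620 N = 25.62 kN
Final answer: P = 25.62 kN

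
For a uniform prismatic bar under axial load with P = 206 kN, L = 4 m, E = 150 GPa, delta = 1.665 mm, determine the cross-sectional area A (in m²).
Model: a uniform prismatic bar under axial load, so delta = (P·L) / (A·E).
Solve for A: A = (P·L) / (delta·E).
Convert to SI units:
  P = 206 kN = 206000 N
  E = 150 GPa = 1.5 × 10¹¹ Pa
  delta = 1.665 mm = 0.001665 m
Substitute:
  A = (206000 × 4) / (0.001665 × (1.5 × 10¹¹))
  A = 0.003299 m²
Final answer: A = 0.003299 m²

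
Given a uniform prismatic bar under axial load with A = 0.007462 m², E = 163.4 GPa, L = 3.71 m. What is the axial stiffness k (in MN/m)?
Model: a uniform prismatic bar under axial load, so k = (A·E) / L.
Convert to SI units:
  E = 163.4 GPa = 1.634 × 10¹¹ Pa
Substitute:
  k = (0.007462 × (1.634 × 10¹¹)) / 3.71
  k = 3.286 × 10⁸ N/m
Convert: k = 3.286 × 10⁸ N/m = 328.6 MN/m
Final answer: k = 328.6 MN/m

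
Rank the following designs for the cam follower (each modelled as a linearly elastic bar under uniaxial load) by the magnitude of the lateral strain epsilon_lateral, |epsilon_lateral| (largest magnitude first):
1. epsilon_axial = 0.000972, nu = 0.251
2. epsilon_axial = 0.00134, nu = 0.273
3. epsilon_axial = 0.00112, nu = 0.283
Model: a linearly elastic bar under uniaxial load, so epsilon_lateral = -nu·epsilon_axial (SI units).
  Case 1: epsilon_lateral = -(0.251 × 0.000972) = -0.000244
  Case 2: epsilon_lateral = -(0.273 × 0.00134) = -0.0003658
  Case 3: epsilon_lateral = -(0.283 × 0.00112) = -0.000317
Ordering by |epsilon_lateral|: 0.0003658 (case 2) > 0.000317 (case 3) > 0.000244 (case 1)
Final answer: 2, 3, 1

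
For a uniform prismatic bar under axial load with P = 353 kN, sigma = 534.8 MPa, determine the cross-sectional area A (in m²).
Model: a uniform prismatic bar under axial load, so sigma = P / A.
Solve for A: A = P / sigma.
Convert to SI units:
  P = 353 kN = 353000 N
  sigma = 534.8 MPa = 5.348 × 10⁸ Pa
Substitute:
  A = 353000 / (5.348 × 10⁸)
  A = 0.0006601 m²
Final answer: A = 0.0006601 m²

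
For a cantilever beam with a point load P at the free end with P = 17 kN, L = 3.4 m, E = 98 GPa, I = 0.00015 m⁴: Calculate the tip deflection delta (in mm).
Model: a cantilever beam with a point load P at the free end, so delta = (P·L^3) / (3·E·I).
Convert to SI units:
  P = 17 kN = 17000 N
  E = 98 GPa = 9.8 × 10¹⁰ Pa
Substitute:
  delta = (17000 × 3.4^3) / (3 × (9.8 × 10¹⁰) × 0.00015)
  delta = 0.01515 m
Convert: delta = 0.01515 m = 15.15 mm
Final answer: delta = 15.15 mm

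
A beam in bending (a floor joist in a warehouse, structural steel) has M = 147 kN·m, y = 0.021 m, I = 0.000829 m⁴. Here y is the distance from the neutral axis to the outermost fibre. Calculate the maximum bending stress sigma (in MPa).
Model: a beam in bending, so sigma = (M·y) / I.
Convert to SI units:
  M = 147 kN·m = 147000 N·m
Substitute:
  sigma = (147000 × 0.021) / 0.000829
  sigma = 3.724 × 10⁶ Pa
Convert: sigma = 3.724 × 10⁶ Pa = 3.724 MPa
Final answer: sigma = 3.724 MPa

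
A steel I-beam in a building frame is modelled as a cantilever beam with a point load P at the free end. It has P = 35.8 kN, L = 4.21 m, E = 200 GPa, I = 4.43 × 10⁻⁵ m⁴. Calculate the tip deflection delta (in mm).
Model: a cantilever beam with a point load P at the free end, so delta = (P·L^3) / (3·E·I).
Convert to SI units:
  P = 35.8 kN = 35800 N
  E = 200 GPa = 2 × 10¹¹ Pa
Substitute:
  delta = (35800 × 4.21^3) / (3 × (2 × 10¹¹) × (4.43 × 10⁻⁵))
  delta = 0.1005 m
Convert: delta = 0.1005 m = 100.5 mm
Final answer: delta = 100.5 mm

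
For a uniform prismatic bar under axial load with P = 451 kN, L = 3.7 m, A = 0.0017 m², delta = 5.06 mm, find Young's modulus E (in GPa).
Model: a uniform prismatic bar under axial load, so delta = (P·L) / (A·E).
Solve for E: E = (P·L) / (delta·A).
Convert to SI units:
  P = 451 kN = 451000 N
  delta = 5.06 mm = 0.00506 m
Substitute:
  E = (451000 × 3.7) / (0.00506 × 0.0017)
  E = 1.94 × 10¹¹ Pa
Convert: E = 1.94 × 10¹¹ Pa = 194 GPa
Final answer: E = 194 GPa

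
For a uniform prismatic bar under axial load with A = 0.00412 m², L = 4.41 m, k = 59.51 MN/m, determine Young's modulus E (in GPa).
Model: a uniform prismatic bar under axial load, so k = (A·E) / L.
Solve for E: E = (k·L) / A.
Convert to SI units:
  k = 59.51 MN/m = 5.951 × 10⁷ N/m
Substitute:
  E = ((5.951 × 10⁷) × 4.41) / 0.00412
  E = 6.37 × 10¹⁰ Pa
Convert: E = 6.37 × 10¹⁰ Pa = 63.7 GPa
Final answer: E = 63.7 GPa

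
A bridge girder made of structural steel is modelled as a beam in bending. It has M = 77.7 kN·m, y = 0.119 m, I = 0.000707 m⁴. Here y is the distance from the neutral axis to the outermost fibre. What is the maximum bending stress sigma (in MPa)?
Model: a beam in bending, so sigma = (M·y) / I.
Convert to SI units:
  M = 77.7 kN·m = 77700 N·m
Substitute:
  sigma = (77700 × 0.119) / 0.000707
  sigma = 1.308 × 10⁷ Pa
Convert: sigma = 1.308 × 10⁷ Pa = 13.08 MPa
Final answer: sigma = 13.08 MPa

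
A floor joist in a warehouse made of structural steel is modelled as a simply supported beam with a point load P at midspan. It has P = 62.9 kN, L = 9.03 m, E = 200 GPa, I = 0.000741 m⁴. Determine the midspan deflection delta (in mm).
Model: a simply supported beam with a point load P at midspan, so delta = (P·L^3) / (48·E·I).
Convert to SI units:
  P = 62.9 kN = 62900 N
  E = 200 GPa = 2 × 10¹¹ Pa
Substitute:
  delta = (62900 × 9.03^3) / (48 × (2 × 10¹¹) × 0.000741)
  delta = 0.006511 m
Convert: delta = 0.006511 m = 6.511 mm
Final answer: delta = 6.511 mm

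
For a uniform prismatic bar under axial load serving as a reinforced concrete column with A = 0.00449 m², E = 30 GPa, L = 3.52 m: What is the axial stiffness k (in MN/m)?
Model: a uniform prismatic bar under axial load, so k = (A·E) / L.
Convert to SI units:
  E = 30 GPa = 3 × 10¹⁰ Pa
Substitute:
  k = (0.00449 × (3 × 10¹⁰)) / 3.52
  k = 3.827 × 10⁷ N/m
Convert: k = 3.827 × 10⁷ N/m = 38.27 MN/m
Final answer: k = 38.27 MN/m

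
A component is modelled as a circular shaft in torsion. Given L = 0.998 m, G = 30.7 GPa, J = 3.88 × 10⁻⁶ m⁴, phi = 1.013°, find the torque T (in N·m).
Model: a circular shaft in torsion, so phi = (T·L) / (G·J).
Solve for T: T = (phi·G·J) / L.
Convert to SI units:
  G = 30.7 GPa = 3.07 × 10¹⁰ Pa
  phi = 1.013° = 0.01768 rad
Substitute:
  T = (0.01768 × (3.07 × 10¹⁰) × (3.88 × 10⁻⁶)) / 0.998
  T = 2110 N·m
Final answer: T = 2110 N·m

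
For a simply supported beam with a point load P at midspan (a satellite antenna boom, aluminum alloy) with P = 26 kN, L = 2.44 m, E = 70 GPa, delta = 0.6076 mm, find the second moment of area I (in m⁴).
Model: a simply supported beam with a point load P at midspan, so delta = (P·L^3) / (48·E·I).
Solve for I: I = (P·L^3) / (48·delta·E).
Convert to SI units:
  P = 26 kN = 26000 N
  E = 70 GPa = 7 × 10¹⁰ Pa
  delta = 0.6076 mm = 0.0006076 m
Substitute:
  I = (26000 × 2.44^3) / (48 × 0.0006076 × (7 × 10¹⁰))
  I = 0.000185 m⁴
Final answer: I = 0.000185 m⁴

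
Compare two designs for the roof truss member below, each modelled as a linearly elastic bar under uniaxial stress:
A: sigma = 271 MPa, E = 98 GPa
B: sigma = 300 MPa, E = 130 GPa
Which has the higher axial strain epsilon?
Model: a linearly elastic bar under uniaxial stress, so epsilon = sigma / E (SI units).
  A: epsilon = (2.71 × 10⁸) / (9.8 × 10¹⁰) = 0.002765
  B: epsilon = (3 × 10⁸) / (1.3 × 10¹¹) = 0.002308
0.002765 > 0.002308, so A is larger.
Final answer: A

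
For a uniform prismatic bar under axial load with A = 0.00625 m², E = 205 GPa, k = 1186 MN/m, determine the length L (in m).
Model: a uniform prismatic bar under axial load, so k = (A·E) / L.
Solve for L: L = (A·E) / k.
Convert to SI units:
  E = 205 GPa = 2.05 × 10¹¹ Pa
  k = 1186 MN/m = 1.186 × 10⁹ N/m
Substitute:
  L = (0.00625 × (2.05 × 10¹¹)) / (1.186 × 10⁹)
  L = 1.08 m
Final answer: L = 1.08 m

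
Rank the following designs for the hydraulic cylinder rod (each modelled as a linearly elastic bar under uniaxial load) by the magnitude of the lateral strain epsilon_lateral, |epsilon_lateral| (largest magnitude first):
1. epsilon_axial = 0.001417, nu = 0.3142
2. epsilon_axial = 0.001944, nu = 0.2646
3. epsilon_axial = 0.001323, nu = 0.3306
Model: a linearly elastic bar under uniaxial load, so epsilon_lateral = -nu·epsilon_axial (SI units).
  Case 1: epsilon_lateral = -(0.3142 × 0.001417) = -0.0004452
  Case 2: epsilon_lateral = -(0.2646 × 0.001944) = -0.0005144
  Case 3: epsilon_lateral = -(0.3306 × 0.001323) = -0.0004374
Ordering by |epsilon_lateral|: 0.0005144 (case 2) > 0.0004452 (case 1) > 0.0004374 (case 3)
Final answer: 2, 1, 3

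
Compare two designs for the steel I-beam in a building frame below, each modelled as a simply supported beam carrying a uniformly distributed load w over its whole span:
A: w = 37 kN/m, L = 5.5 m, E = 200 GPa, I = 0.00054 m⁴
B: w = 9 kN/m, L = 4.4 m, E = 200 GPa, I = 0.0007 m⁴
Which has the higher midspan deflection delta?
Model: a simply supported beam carrying a uniformly distributed load w over its whole span, so delta = (5·w·L^4) / (384·E·I) (SI units).
  A: delta = (5 × 37000 × 5.5^4) / (384 × (2 × 10¹¹) × 0.00054) = 0.004082 m = 4.082 mm
  B: delta = (5 × 9000 × 4.4^4) / (384 × (2 × 10¹¹) × 0.0007) = 0.0003137 m = 0.3137 mm
4.082 mm > 0.3137 mm, so A is larger.
Final answer: A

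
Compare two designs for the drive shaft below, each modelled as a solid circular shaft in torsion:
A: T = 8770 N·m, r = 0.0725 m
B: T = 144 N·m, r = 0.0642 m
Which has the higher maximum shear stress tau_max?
Model: a solid circular shaft in torsion, so tau_max = (2·T) / (π·r^3) (SI units).
  A: tau_max = (2 × 8770) / (π × 0.0725^3) = 1.465 × 10⁷ Pa = 14.65 MPa
  B: tau_max = (2 × 144) / (π × 0.0642^3) = 346400 Pa = 0.3464 MPa
14.65 MPa > 0.3464 MPa, so A is larger.
Final answer: A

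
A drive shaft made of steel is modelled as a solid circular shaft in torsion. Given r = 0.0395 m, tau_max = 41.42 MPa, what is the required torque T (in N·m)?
Model: a solid circular shaft in torsion, so tau_max = (2·T) / (π·r^3).
Solve for T: T = (π·tau_max·r^3) / 2.
Convert to SI units:
  tau_max = 41.42 MPa = 4.142 × 10⁷ Pa
Substitute:
  T = (π × (4.142 × 10⁷) × 0.0395^3) / 2
  T = 4010 N·m
Final answer: T = 4010 N·m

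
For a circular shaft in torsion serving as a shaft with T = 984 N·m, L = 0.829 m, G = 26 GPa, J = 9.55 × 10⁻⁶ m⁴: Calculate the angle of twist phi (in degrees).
Model: a circular shaft in torsion, so phi = (T·L) / (G·J).
Convert to SI units:
  G = 26 GPa = 2.6 × 10¹⁰ Pa
Substitute:
  phi = (984 × 0.829) / ((2.6 × 10¹⁰) × (9.55 × 10⁻⁶))
  phi = 0.003285 rad
Convert to degrees: phi = 0.003285 × 180/π = 0.1882°
Final answer: phi = 0.1882°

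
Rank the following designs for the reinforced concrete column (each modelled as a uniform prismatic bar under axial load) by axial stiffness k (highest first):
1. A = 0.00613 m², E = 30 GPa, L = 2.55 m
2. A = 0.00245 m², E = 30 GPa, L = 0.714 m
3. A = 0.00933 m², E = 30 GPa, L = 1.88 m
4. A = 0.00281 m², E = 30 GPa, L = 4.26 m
Model: a uniform prismatic bar under axial load, so k = (A·E) / L (SI units).
  Case 1: k = (0.00613 × (3 × 10¹⁰)) / 2.55 = 7.212 × 10⁷ N/m = 72.12 MN/m
  Case 2: k = (0.00245 × (3 × 10¹⁰)) / 0.714 = 1.029 × 10⁸ N/m = 102.9 MN/m
  Case 3: k = (0.00933 × (3 × 10¹⁰)) / 1.88 = 1.489 × 10⁸ N/m = 148.9 MN/m
  Case 4: k = (0.00281 × (3 × 10¹⁰)) / 4.26 = 1.979 × 10⁷ N/m = 19.79 MN/m
Ordering: 148.9 MN/m (case 3) > 102.9 MN/m (case 2) > 72.12 MN/m (case 1) > 19.79 MN/m (case 4)
Final answer: 3, 2, 1, 4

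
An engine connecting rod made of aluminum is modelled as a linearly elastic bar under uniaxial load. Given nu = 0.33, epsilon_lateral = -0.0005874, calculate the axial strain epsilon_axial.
Model: a linearly elastic bar under uniaxial load, so epsilon_lateral = -nu·epsilon_axial.
Solve for epsilon_axial: epsilon_axial = -epsilon_lateral / nu.
Substitute:
  epsilon_axial = -(-0.0005874) / 0.33
  epsilon_axial = 0.00178
Final answer: epsilon_axial = 0.00178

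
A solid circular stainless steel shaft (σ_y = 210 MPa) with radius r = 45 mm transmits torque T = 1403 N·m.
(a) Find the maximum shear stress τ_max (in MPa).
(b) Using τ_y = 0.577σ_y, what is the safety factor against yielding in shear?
(a) For a solid circular shaft, τ_max = T·r/J with J = π·r^4/2, i.e. τ_max = 2·T / (π·r^3). Convert r = 45 mm = 0.045 m.
  τ_max = (2 × 1403) / (π × 0.045^3) = 9.802 × 10⁶ Pa = 9.802 MPa
(b) τ_y = 0.577 × 210 = 121.17 MPa
  SF = τ_y/τ_max = 121.17 / 9.802 = 12.36
Final answer: (a) τ_max = 9.802 MPa, (b) SF = 12.36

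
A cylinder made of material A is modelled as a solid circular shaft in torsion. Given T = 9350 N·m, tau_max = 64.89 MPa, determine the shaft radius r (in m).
Model: a solid circular shaft in torsion, so tau_max = (2·T) / (π·r^3).
Solve for r: r = ((2·T) / (π·tau_max))^(1/3).
Convert to SI units:
  tau_max = 64.89 MPa = 6.489 × 10⁷ Pa
Substitute:
  r = ((2 × 9350) / (π × (6.489 × 10⁷)))^(1/3)
  r = 0.0451 m
Final answer: r = 0.0451 m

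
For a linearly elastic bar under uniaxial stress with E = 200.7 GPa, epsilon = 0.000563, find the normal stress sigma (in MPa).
Model: a linearly elastic bar under uniaxial stress, so epsilon = sigma / E.
Solve for sigma: sigma = epsilon·E.
Convert to SI units:
  E = 200.7 GPa = 2.007 × 10¹¹ Pa
Substitute:
  sigma = 0.000563 × (2.007 × 10¹¹)
  sigma = 1.13 × 10⁸ Pa
Convert: sigma = 1.13 × 10⁸ Pa = 113 MPa
Final answer: sigma = 113 MPa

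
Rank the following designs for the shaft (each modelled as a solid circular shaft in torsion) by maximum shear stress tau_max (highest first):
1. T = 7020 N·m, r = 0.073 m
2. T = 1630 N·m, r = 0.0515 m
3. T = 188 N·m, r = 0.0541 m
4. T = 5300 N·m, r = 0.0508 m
Model: a solid circular shaft in torsion, so tau_max = (2·T) / (π·r^3) (SI units).
  Case 1: tau_max = (2 × 7020) / (π × 0.073^3) = 1.149 × 10⁷ Pa = 11.49 MPa
  Case 2: tau_max = (2 × 1630) / (π × 0.0515^3) = 7.597 × 10⁶ Pa = 7.597 MPa
  Case 3: tau_max = (2 × 188) / (π × 0.0541^3) = 755900 Pa = 0.7559 MPa
  Case 4: tau_max = (2 × 5300) / (π × 0.0508^3) = 2.574 × 10⁷ Pa = 25.74 MPa
Ordering: 25.74 MPa (case 4) > 11.49 MPa (case 1) > 7.597 MPa (case 2) > 0.7559 MPa (case 3)
Final answer: 4, 1, 2, 3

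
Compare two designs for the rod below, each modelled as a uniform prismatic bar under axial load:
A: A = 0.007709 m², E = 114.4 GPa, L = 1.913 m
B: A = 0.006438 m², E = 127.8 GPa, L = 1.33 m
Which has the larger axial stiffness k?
Model: a uniform prismatic bar under axial load, so k = (A·E) / L (SI units).
  A: k = (0.007709 × (1.144 × 10¹¹)) / 1.913 = 4.61 × 10⁸ N/m = 461 MN/m
  B: k = (0.006438 × (1.278 × 10¹¹)) / 1.33 = 6.186 × 10⁸ N/m = 618.6 MN/m
618.6 MN/m > 461 MN/m, so B is larger.
Final answer: B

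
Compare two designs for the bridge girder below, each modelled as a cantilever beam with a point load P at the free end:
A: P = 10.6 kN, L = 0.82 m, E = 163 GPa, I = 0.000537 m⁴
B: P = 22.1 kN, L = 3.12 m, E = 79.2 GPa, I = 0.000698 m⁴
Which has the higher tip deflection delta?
Model: a cantilever beam with a point load P at the free end, so delta = (P·L^3) / (3·E·I) (SI units).
  A: delta = (10600 × 0.82^3) / (3 × (1.63 × 10¹¹) × 0.000537) = 2.226 × 10⁻⁵ m = 0.02226 mm
  B: delta = (22100 × 3.12^3) / (3 × (7.92 × 10¹⁰) × 0.000698) = 0.004047 m = 4.047 mm
4.047 mm > 0.02226 mm, so B is larger.
Final answer: B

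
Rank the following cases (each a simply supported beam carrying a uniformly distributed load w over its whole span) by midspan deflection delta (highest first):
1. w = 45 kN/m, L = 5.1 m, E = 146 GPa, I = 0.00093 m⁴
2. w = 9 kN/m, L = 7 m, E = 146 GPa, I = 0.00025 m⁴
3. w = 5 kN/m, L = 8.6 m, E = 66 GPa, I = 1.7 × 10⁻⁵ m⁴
Model: a simply supported beam carrying a uniformly distributed load w over its whole span, so delta = (5·w·L^4) / (384·E·I) (SI units).
  Case 1: delta = (5 × 45000 × 5.1^4) / (384 × (1.46 × 10¹¹) × 0.00093) = 0.002919 m = 2.919 mm
  Case 2: delta = (5 × 9000 × 7^4) / (384 × (1.46 × 10¹¹) × 0.00025) = 0.007709 m = 7.709 mm
  Case 3: delta = (5 × 5000 × 8.6^4) / (384 × (6.6 × 10¹⁰) × (1.7 × 10⁻⁵)) = 0.3174 m = 317.4 mm
Ordering: 317.4 mm (case 3) > 7.709 mm (case 2) > 2.919 mm (case 1)
Final answer: 3, 2, 1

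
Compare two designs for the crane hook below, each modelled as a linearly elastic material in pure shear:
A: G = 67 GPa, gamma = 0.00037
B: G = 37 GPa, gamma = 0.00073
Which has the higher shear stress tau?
Model: a linearly elastic material in pure shear, so tau = G·gamma (SI units).
  A: tau = (6.7 × 10¹⁰) × 0.00037 = 2.479 × 10⁷ Pa = 24.79 MPa
  B: tau = (3.7 × 10¹⁰) × 0.00073 = 2.701 × 10⁷ Pa = 27.01 MPa
27.01 MPa > 24.79 MPa, so B is larger.
Final answer: B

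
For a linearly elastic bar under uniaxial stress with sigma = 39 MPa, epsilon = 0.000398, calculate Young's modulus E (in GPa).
Model: a linearly elastic bar under uniaxial stress, so epsilon = sigma / E.
Solve for E: E = sigma / epsilon.
Convert to SI units:
  sigma = 39 MPa = 3.9 × 10⁷ Pa
Substitute:
  E = (3.9 × 10⁷) / 0.000398
  E = 9.799 × 10¹⁰ Pa
Convert: E = 9.799 × 10¹⁰ Pa = 97.99 GPa
Final answer: E = 97.99 GPa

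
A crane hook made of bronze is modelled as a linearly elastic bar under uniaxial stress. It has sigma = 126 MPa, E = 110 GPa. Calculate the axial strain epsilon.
Model: a linearly elastic bar under uniaxial stress, so epsilon = sigma / E.
Convert to SI units:
  sigma = 126 MPa = 1.26 × 10⁸ Pa
  E = 110 GPa = 1.1 × 10¹¹ Pa
Substitute:
  epsilon = (1.26 × 10⁸) / (1.1 × 10¹¹)
  epsilon = 0.001145
Final answer: epsilon = 0.001145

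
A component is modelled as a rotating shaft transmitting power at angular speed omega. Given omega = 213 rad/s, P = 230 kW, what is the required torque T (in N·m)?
Model: a rotating shaft transmitting power at angular speed omega, so P = T·omega.
Solve for T: T = P / omega.
Convert to SI units:
  P = 230 kW = 230000 W
Substitute:
  T = 230000 / 213
  T = 1080 N·m
Final answer: T = 1080 N·m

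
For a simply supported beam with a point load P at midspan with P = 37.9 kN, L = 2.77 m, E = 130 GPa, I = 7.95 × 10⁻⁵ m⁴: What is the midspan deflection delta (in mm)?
Model: a simply supported beam with a point load P at midspan, so delta = (P·L^3) / (48·E·I).
Convert to SI units:
  P = 37.9 kN = 37900 N
  E = 130 GPa = 1.3 × 10¹¹ Pa
Substitute:
  delta = (37900 × 2.77^3) / (48 × (1.3 × 10¹¹) × (7.95 × 10⁻⁵))
  delta = 0.001624 m
Convert: delta = 0.001624 m = 1.624 mm
Final answer: delta = 1.624 mm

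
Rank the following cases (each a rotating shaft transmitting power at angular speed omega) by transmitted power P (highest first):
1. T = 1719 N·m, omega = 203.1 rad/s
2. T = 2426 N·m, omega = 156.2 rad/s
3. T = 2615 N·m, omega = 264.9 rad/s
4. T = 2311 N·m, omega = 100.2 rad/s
Model: a rotating shaft transmitting power at angular speed omega, so P = T·omega (SI units).
  Case 1: P = 1719 × 203.1 = 349100 W = 349.1 kW
  Case 2: P = 2426 × 156.2 = 378900 W = 378.9 kW
  Case 3: P = 2615 × 264.9 = 692700 W = 692.7 kW
  Case 4: P = 2311 × 100.2 = 231600 W = 231.6 kW
Ordering: 692.7 kW (case 3) > 378.9 kW (case 2) > 349.1 kW (case 1) > 231.6 kW (case 4)
Final answer: 3, 2, 1, 4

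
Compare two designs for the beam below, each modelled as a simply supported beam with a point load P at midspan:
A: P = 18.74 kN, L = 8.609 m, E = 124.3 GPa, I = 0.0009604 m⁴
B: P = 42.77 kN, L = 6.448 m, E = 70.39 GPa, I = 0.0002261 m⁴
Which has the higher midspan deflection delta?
Model: a simply supported beam with a point load P at midspan, so delta = (P·L^3) / (48·E·I) (SI units).
  A: delta = (18740 × 8.609^3) / (48 × (1.243 × 10¹¹) × 0.0009604) = 0.002087 m = 2.087 mm
  B: delta = (42770 × 6.448^3) / (48 × (7.039 × 10¹⁰) × 0.0002261) = 0.01501 m = 15.01 mm
15.01 mm > 2.087 mm, so B is larger.
Final answer: B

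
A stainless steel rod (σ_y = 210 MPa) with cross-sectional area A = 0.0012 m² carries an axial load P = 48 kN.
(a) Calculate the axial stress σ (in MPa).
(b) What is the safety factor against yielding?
(a) Axial stress σ = P/A. Convert P = 48 kN = 48000 N.
  σ = 48000 / 0.0012 = 4 × 10⁷ Pa = 40 MPa
(b) Safety factor SF = σ_y/σ = 210 / 40 = 5.25
Final answer: (a) σ = 40 MPa, (b) SF = 5.25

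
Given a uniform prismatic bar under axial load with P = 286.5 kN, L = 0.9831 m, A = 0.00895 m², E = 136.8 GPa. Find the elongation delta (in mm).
Model: a uniform prismatic bar under axial load, so delta = (P·L) / (A·E).
Convert to SI units:
  P = 286.5 kN = 286500 N
  E = 136.8 GPa = 1.368 × 10¹¹ Pa
Substitute:
  delta = (286500 × 0.9831) / (0.00895 × (1.368 × 10¹¹))
  delta = 0.00023 m
Convert: delta = 0.00023 m = 0.23 mm
Final answer: delta = 0.23 mm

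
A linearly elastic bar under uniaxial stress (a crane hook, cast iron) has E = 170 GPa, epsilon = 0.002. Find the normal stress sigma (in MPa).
Model: a linearly elastic bar under uniaxial stress, so sigma = E·epsilon.
Convert to SI units:
  E = 170 GPa = 1.7 × 10¹¹ Pa
Substitute:
  sigma = (1.7 × 10¹¹) × 0.002
  sigma = 3.4 × 10⁸ Pa
Convert: sigma = 3.4 × 10⁸ Pa = 340 MPa
Final answer: sigma = 340 MPa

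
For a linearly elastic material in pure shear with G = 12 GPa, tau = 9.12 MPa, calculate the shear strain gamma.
Model: a linearly elastic material in pure shear, so tau = G·gamma.
Solve for gamma: gamma = tau / G.
Convert to SI units:
  G = 12 GPa = 1.2 × 10¹⁰ Pa
  tau = 9.12 MPa = 9.12 × 10⁶ Pa
Substitute:
  gamma = (9.12 × 10⁶) / (1.2 × 10¹⁰)
  gamma = 0.00076
Final answer: gamma = 0.00076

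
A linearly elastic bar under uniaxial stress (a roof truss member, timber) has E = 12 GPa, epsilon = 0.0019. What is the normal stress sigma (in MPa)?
Model: a linearly elastic bar under uniaxial stress, so sigma = E·epsilon.
Convert to SI units:
  E = 12 GPa = 1.2 × 10¹⁰ Pa
Substitute:
  sigma = (1.2 × 10¹⁰) × 0.0019
  sigma = 2.28 × 10⁷ Pa
Convert: sigma = 2.28 × 10⁷ Pa = 22.8 MPa
Final answer: sigma = 22.8 MPa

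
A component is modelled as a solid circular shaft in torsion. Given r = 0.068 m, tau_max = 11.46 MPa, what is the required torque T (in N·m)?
Model: a solid circular shaft in torsion, so tau_max = (2·T) / (π·r^3).
Solve for T: T = (π·tau_max·r^3) / 2.
Convert to SI units:
  tau_max = 11.46 MPa = 1.146 × 10⁷ Pa
Substitute:
  T = (π × (1.146 × 10⁷) × 0.068^3) / 2
  T = 5660 N·m
Final answer: T = 5660 N·m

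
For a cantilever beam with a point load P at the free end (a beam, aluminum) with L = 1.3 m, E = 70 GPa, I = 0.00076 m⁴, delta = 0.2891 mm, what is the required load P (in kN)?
Model: a cantilever beam with a point load P at the free end, so delta = (P·L^3) / (3·E·I).
Solve for P: P = (3·delta·E·I) / L^3.
Convert to SI units:
  E = 70 GPa = 7 × 10¹⁰ Pa
  delta = 0.2891 mm = 0.0002891 m
Substitute:
  P = (3 × 0.0002891 × (7 × 10¹⁰) × 0.00076) / 1.3^3
  P = 21000 N
Convert: P = 21000 N = 21 kN
Final answer: P = 21 kN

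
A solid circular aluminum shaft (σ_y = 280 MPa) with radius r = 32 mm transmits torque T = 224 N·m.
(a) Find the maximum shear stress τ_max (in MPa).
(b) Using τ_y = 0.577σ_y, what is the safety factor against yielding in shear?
(a) For a solid circular shaft, τ_max = T·r/J with J = π·r^4/2, i.e. τ_max = 2·T / (π·r^3). Convert r = 32 mm = 0.032 m.
  τ_max = (2 × 224) / (π × 0.032^3) = 4.352 × 10⁶ Pa = 4.352 MPa
(b) τ_y = 0.577 × 280 = 161.56 MPa
  SF = τ_y/τ_max = 161.56 / 4.352 = 37.12
Final answer: (a) τ_max = 4.352 MPa, (b) SF = 37.12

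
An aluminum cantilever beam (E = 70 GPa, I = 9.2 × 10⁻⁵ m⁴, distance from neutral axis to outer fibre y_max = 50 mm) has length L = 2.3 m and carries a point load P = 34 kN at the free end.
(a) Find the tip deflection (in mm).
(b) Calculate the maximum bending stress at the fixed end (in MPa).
(a) Tip deflection of a cantilever with an end point load: δ = P·L^3 / (3·E·I). Convert P = 34 kN = 34000 N, E = 70 GPa = 7 × 10¹⁰ Pa.
  δ = (34000 × 2.3^3) / (3 × (7 × 10¹⁰) × (9.2 × 10⁻⁵)) = 0.02141 m = 21.41 mm
(b) Maximum bending moment at the fixed end: M = P·L = 34000 × 2.3 = 78200 N·m. Convert y_max = 50 mm = 0.05 m.
  σ = M·y_max / I = (78200 × 0.05) / (9.2 × 10⁻⁵) = 4.25 × 10⁷ Pa = 42.5 MPa
Final answer: (a) δ = 21.41 mm, (b) σ = 42.5 MPa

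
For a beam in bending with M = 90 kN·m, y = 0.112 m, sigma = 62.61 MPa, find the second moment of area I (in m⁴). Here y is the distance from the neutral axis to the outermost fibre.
Model: a beam in bending, so sigma = (M·y) / I.
Solve for I: I = (M·y) / sigma.
Convert to SI units:
  M = 90 kN·m = 90000 N·m
  sigma = 62.61 MPa = 6.261 × 10⁷ Pa
Substitute:
  I = (90000 × 0.112) / (6.261 × 10⁷)
  I = 0.000161 m⁴
Final answer: I = 0.000161 m⁴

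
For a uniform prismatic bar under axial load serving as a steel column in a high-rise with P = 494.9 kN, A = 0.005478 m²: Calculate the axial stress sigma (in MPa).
Model: a uniform prismatic bar under axial load, so sigma = P / A.
Convert to SI units:
  P = 494.9 kN = 494900 N
Substitute:
  sigma = 494900 / 0.005478
  sigma = 9.034 × 10⁷ Pa
Convert: sigma = 9.034 × 10⁷ Pa = 90.34 MPa
Final answer: sigma = 90.34 MPa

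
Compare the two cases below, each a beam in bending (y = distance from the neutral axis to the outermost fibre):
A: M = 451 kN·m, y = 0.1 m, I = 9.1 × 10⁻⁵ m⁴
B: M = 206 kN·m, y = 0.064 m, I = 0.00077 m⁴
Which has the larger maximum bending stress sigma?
Model: a beam in bending (y = distance from the neutral axis to the outermost fibre), so sigma = (M·y) / I (SI units).
  A: sigma = (451000 × 0.1) / (9.1 × 10⁻⁵) = 4.956 × 10⁸ Pa = 495.6 MPa
  B: sigma = (206000 × 0.064) / 0.00077 = 1.712 × 10⁷ Pa = 17.12 MPa
495.6 MPa > 17.12 MPa, so A is larger.
Final answer: A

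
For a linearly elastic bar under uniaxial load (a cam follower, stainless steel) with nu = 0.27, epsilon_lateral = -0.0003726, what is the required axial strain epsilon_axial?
Model: a linearly elastic bar under uniaxial load, so epsilon_lateral = -nu·epsilon_axial.
Solve for epsilon_axial: epsilon_axial = -epsilon_lateral / nu.
Substitute:
  epsilon_axial = -(-0.0003726) / 0.27
  epsilon_axial = 0.00138
Final answer: epsilon_axial = 0.00138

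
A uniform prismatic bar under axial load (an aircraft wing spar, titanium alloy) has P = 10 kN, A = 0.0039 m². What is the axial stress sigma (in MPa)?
Model: a uniform prismatic bar under axial load, so sigma = P / A.
Convert to SI units:
  P = 10 kN = 10000 N
Substitute:
  sigma = 10000 / 0.0039
  sigma = 2.564 × 10⁶ Pa
Convert: sigma = 2.564 × 10⁶ Pa = 2.564 MPa
Final answer: sigma = 2.564 MPa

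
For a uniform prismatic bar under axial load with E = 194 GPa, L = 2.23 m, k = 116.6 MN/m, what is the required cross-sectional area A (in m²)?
Model: a uniform prismatic bar under axial load, so k = (A·E) / L.
Solve for A: A = (k·L) / E.
Convert to SI units:
  E = 194 GPa = 1.94 × 10¹¹ Pa
  k = 116.6 MN/m = 1.166 × 10⁸ N/m
Substitute:
  A = ((1.166 × 10⁸) × 2.23) / (1.94 × 10¹¹)
  A = 0.00134 m²
Final answer: A = 0.00134 m²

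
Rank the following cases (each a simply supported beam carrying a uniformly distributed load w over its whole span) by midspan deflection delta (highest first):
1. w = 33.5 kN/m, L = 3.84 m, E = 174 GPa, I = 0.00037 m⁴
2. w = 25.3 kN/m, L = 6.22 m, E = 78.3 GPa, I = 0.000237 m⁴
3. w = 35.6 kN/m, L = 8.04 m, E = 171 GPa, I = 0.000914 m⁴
Model: a simply supported beam carrying a uniformly distributed load w over its whole span, so delta = (5·w·L^4) / (384·E·I) (SI units).
  Case 1: delta = (5 × 33500 × 3.84^4) / (384 × (1.74 × 10¹¹) × 0.00037) = 0.001473 m = 1.473 mm
  Case 2: delta = (5 × 25300 × 6.22^4) / (384 × (7.83 × 10¹⁰) × 0.000237) = 0.02657 m = 26.57 mm
  Case 3: delta = (5 × 35600 × 8.04^4) / (384 × (1.71 × 10¹¹) × 0.000914) = 0.01239 m = 12.39 mm
Ordering: 26.57 mm (case 2) > 12.39 mm (case 3) > 1.473 mm (case 1)
Final answer: 2, 3, 1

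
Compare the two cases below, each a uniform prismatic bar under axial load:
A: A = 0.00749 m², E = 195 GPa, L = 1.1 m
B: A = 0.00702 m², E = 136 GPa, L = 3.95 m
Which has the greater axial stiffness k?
Model: a uniform prismatic bar under axial load, so k = (A·E) / L (SI units).
  A: k = (0.00749 × (1.95 × 10¹¹)) / 1.1 = 1.328 × 10⁹ N/m = 1328 MN/m
  B: k = (0.00702 × (1.36 × 10¹¹)) / 3.95 = 2.417 × 10⁸ N/m = 241.7 MN/m
1328 MN/m > 241.7 MN/m, so A is larger.
Final answer: A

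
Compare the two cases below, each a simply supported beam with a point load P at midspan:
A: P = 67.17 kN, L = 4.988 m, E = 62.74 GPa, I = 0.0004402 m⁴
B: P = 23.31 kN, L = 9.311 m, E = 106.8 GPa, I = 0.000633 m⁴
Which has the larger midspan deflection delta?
Model: a simply supported beam with a point load P at midspan, so delta = (P·L^3) / (48·E·I) (SI units).
  A: delta = (67170 × 4.988^3) / (48 × (6.274 × 10¹⁰) × 0.0004402) = 0.006288 m = 6.288 mm
  B: delta = (23310 × 9.311^3) / (48 × (1.068 × 10¹¹) × 0.000633) = 0.005798 m = 5.798 mm
6.288 mm > 5.798 mm, so A is larger.
Final answer: A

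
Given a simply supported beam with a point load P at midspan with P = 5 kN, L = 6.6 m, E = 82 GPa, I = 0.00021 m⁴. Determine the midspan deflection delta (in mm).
Model: a simply supported beam with a point load P at midspan, so delta = (P·L^3) / (48·E·I).
Convert to SI units:
  P = 5 kN = 5000 N
  E = 82 GPa = 8.2 × 10¹⁰ Pa
Substitute:
  delta = (5000 × 6.6^3) / (48 × (8.2 × 10¹⁰) × 0.00021)
  delta = 0.001739 m
Convert: delta = 0.001739 m = 1.739 mm
Final answer: delta = 1.739 mm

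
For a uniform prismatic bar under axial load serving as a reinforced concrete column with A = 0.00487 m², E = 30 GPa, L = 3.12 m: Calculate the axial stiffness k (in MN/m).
Model: a uniform prismatic bar under axial load, so k = (A·E) / L.
Convert to SI units:
  E = 30 GPa = 3 × 10¹⁰ Pa
Substitute:
  k = (0.00487 × (3 × 10¹⁰)) / 3.12
  k = 4.683 × 10⁷ N/m
Convert: k = 4.683 × 10⁷ N/m = 46.83 MN/m
Final answer: k = 46.83 MN/m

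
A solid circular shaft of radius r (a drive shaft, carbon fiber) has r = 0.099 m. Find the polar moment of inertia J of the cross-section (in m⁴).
Model: a solid circular shaft of radius r, so J = (π·r^4) / 2.
Substitute:
  J = (π × 0.099^4) / 2
  J = 0.0001509 m⁴
Final answer: J = 0.0001509 m⁴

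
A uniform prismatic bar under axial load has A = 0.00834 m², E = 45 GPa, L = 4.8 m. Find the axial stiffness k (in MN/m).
Model: a uniform prismatic bar under axial load, so k = (A·E) / L.
Convert to SI units:
  E = 45 GPa = 4.5 × 10¹⁰ Pa
Substitute:
  k = (0.00834 × (4.5 × 10¹⁰)) / 4.8
  k = 7.819 × 10⁷ N/m
Convert: k = 7.819 × 10⁷ N/m = 78.19 MN/m
Final answer: k = 78.19 MN/m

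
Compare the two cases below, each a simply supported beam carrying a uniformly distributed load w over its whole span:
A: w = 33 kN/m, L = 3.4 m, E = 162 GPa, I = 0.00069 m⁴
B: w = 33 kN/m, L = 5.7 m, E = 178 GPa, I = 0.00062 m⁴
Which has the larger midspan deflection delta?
Model: a simply supported beam carrying a uniformly distributed load w over its whole span, so delta = (5·w·L^4) / (384·E·I) (SI units).
  A: delta = (5 × 33000 × 3.4^4) / (384 × (1.62 × 10¹¹) × 0.00069) = 0.0005137 m = 0.5137 mm
  B: delta = (5 × 33000 × 5.7^4) / (384 × (1.78 × 10¹¹) × 0.00062) = 0.00411 m = 4.11 mm
4.11 mm > 0.5137 mm, so B is larger.
Final answer: B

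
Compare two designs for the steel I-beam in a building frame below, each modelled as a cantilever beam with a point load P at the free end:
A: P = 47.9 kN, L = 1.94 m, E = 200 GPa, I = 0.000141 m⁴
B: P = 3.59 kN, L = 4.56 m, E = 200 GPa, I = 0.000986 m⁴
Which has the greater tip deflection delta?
Model: a cantilever beam with a point load P at the free end, so delta = (P·L^3) / (3·E·I) (SI units).
  A: delta = (47900 × 1.94^3) / (3 × (2 × 10¹¹) × 0.000141) = 0.004134 m = 4.134 mm
  B: delta = (3590 × 4.56^3) / (3 × (2 × 10¹¹) × 0.000986) = 0.0005754 m = 0.5754 mm
4.134 mm > 0.5754 mm, so A is larger.
Final answer: A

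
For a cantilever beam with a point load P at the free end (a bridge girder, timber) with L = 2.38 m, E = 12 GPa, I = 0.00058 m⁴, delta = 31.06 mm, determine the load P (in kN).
Model: a cantilever beam with a point load P at the free end, so delta = (P·L^3) / (3·E·I).
Solve for P: P = (3·delta·E·I) / L^3.
Convert to SI units:
  E = 12 GPa = 1.2 × 10¹⁰ Pa
  delta = 31.06 mm = 0.03106 m
Substitute:
  P = (3 × 0.03106 × (1.2 × 10¹⁰) × 0.00058) / 2.38^3
  P = 48110 N
Convert: P = 48110 N = 48.11 kN
Final answer: P = 48.11 kN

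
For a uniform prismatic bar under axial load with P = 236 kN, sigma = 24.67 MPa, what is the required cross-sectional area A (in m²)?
Model: a uniform prismatic bar under axial load, so sigma = P / A.
Solve for A: A = P / sigma.
Convert to SI units:
  P = 236 kN = 236000 N
  sigma = 24.67 MPa = 2.467 × 10⁷ Pa
Substitute:
  A = 236000 / (2.467 × 10⁷)
  A = 0.009566 m²
Final answer: A = 0.009566 m²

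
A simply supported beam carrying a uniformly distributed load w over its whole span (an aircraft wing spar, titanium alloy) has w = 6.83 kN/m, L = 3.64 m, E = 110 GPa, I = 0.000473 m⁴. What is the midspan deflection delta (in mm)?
Model: a simply supported beam carrying a uniformly distributed load w over its whole span, so delta = (5·w·L^4) / (384·E·I).
Convert to SI units:
  w = 6.83 kN/m = 6830 N/m
  E = 110 GPa = 1.1 × 10¹¹ Pa
Substitute:
  delta = (5 × 6830 × 3.64^4) / (384 × (1.1 × 10¹¹) × 0.000473)
  delta = 0.0003001 m
Convert: delta = 0.0003001 m = 0.3001 mm
Final answer: delta = 0.3001 mm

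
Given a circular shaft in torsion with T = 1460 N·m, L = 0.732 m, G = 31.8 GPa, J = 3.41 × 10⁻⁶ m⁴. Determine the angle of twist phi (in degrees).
Model: a circular shaft in torsion, so phi = (T·L) / (G·J).
Convert to SI units:
  G = 31.8 GPa = 3.18 × 10¹⁰ Pa
Substitute:
  phi = (1460 × 0.732) / ((3.18 × 10¹⁰) × (3.41 × 10⁻⁶))
  phi = 0.009856 rad
Convert to degrees: phi = 0.009856 × 180/π = 0.5647°
Final answer: phi = 0.5647°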